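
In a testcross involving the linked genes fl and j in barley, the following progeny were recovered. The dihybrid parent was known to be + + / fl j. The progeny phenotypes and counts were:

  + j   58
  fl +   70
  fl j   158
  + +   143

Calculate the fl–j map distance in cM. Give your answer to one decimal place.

The recombinant classes are + j and fl +: 58 + 70 = 128.
Recombination frequency = 128/429 = 0.2984 ≈ 29.8%, i.e. 29.8 cM.

29.8 cM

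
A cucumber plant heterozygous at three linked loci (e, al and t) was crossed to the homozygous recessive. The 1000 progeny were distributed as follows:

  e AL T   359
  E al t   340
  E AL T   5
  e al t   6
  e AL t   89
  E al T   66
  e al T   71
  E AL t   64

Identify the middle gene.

The two most frequent reciprocal classes, E al t and e AL T, are the parental types, so the F1 was E al t / e AL T.
The two rarest classes, e al t and E AL T, are the double crossovers. Comparing them with the parentals, only the e allele has switched, so e is the middle locus and the order is t – e – al.

e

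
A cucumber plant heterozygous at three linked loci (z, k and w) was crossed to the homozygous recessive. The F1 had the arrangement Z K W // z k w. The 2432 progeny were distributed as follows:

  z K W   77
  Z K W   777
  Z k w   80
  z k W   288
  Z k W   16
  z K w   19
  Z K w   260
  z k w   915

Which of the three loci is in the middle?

k

The two rarest classes, Z k W and z K w, are the double crossovers. Comparing them with the parentals, only the k allele has switched, so k is the middle locus and the order is z – k – w.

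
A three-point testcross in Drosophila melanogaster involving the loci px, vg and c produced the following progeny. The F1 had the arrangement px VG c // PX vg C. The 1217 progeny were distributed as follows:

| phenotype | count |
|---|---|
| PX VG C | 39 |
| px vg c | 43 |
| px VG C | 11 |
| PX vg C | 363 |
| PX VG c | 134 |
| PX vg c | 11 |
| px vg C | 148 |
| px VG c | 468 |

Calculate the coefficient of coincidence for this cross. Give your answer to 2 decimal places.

The two rarest classes, px VG C and PX vg c, are the double crossovers. Comparing them with the parentals, only the c allele has switched, so c is the middle locus and the order is px – c – vg.
px–c: (282 + 22)/1217 = 0.2498; c–vg: (82 + 22)/1217 = 0.0855.
Expected DCO frequency = 0.2498 × 0.0855 ≈ 0.02136; observed = 22/1217 ≈ 0.01808.
Coefficient of coincidence = 0.01808/0.02136 ≈ 0.85.

0.85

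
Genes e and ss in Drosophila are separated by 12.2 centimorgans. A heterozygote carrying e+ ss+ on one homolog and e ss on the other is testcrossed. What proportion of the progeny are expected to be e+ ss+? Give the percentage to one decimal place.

43.9%

A map distance of 12.2 centimorgans corresponds to a recombination frequency of 0.122.
The F1 is e+ ss+ / e ss, so e+ ss+ is a parental gamete class with expected frequency (1 − r)/2 = 0.878/2 = 0.4390.
That is 0.4390 = 43.9% of the progeny.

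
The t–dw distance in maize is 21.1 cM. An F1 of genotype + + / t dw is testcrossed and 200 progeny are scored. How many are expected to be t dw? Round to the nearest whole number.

A map distance of 21.1 cM corresponds to a recombination frequency of 0.211.
The F1 is + + / t dw, so t dw is a parental gamete class with expected frequency (1 − r)/2 = 0.789/2 = 0.3945.
Expected number = 0.3945 × 200 = 78.90 ≈ 79.

79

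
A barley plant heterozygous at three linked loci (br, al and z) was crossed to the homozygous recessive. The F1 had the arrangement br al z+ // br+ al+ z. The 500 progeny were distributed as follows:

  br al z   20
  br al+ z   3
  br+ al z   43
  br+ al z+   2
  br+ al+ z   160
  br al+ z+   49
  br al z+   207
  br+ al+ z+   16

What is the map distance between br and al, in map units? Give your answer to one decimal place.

19.4 map units

The two rarest classes, br+ al z+ and br al+ z, are the double crossovers. Comparing them with the parentals, only the br allele has switched, so br is the middle locus and the order is al – br – z.
Crossovers in the al–br interval produce the single-crossover classes br al+ z+ and br+ al z (49 + 43 = 92) plus the double crossovers (5).
RF(al–br) = (92 + 5) / 500 = 97/500 = 0.1940 → 19.4 map units.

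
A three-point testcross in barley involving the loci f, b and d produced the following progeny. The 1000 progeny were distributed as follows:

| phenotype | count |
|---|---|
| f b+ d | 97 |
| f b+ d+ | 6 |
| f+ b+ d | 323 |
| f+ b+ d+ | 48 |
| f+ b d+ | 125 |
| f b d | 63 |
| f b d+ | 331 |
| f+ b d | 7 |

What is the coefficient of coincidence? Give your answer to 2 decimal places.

0.45

The two most frequent reciprocal classes, f b d+ and f+ b+ d, are the parental types, so the F1 was f b d+ / f+ b+ d.
The two rarest classes, f b+ d+ and f+ b d, are the double crossovers. Comparing them with the parentals, only the b allele has switched, so b is the middle locus and the order is d – b – f.
d–b: (111 + 13)/1000 = 0.1240; b–f: (222 + 13)/1000 = 0.2350.
Expected DCO frequency = 0.1240 × 0.2350 ≈ 0.02914; observed = 13/1000 ≈ 0.01300.
Coefficient of coincidence = 0.01300/0.02914 ≈ 0.45.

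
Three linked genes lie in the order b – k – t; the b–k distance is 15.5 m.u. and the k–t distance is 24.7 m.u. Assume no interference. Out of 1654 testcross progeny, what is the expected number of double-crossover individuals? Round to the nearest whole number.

Map distances give recombination frequencies of 0.155 and 0.247 for the two intervals.
With no interference, expected double-crossover frequency = 0.155 × 0.247 = 0.03828.
Expected number = 0.03828 × 1654 = 63.32 ≈ 63.

63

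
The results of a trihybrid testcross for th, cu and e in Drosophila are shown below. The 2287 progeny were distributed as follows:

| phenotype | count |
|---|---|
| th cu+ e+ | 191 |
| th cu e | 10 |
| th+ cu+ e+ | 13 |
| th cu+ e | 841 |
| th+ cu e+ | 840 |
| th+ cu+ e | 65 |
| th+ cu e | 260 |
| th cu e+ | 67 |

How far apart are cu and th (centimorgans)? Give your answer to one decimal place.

The two most frequent reciprocal classes, th cu+ e and th+ cu e+, are the parental types, so the F1 was th cu+ e / th+ cu e+.
The two rarest classes, th cu e and th+ cu+ e+, are the double crossovers. Comparing them with the parentals, only the cu allele has switched, so cu is the middle locus and the order is e – cu – th.
Crossovers in the cu–th interval produce the single-crossover classes th+ cu+ e and th cu e+ (65 + 67 = 132) plus the double crossovers (23).
RF(cu–th) = (132 + 23) / 2287 = 155/2287 = 0.0678 → 6.8 centimorgans.

6.8 centimorgans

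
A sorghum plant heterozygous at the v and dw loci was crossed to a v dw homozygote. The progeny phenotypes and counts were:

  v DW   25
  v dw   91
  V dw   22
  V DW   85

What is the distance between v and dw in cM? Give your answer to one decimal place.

The two most frequent classes, V DW (85) and v dw (91), are the parental types, so the F1 was V DW / v dw.
The recombinant classes are V dw and v DW: 22 + 25 = 47.
Recombination frequency = 47/223 = 0.2108 ≈ 21.1%, i.e. 21.1 cM.

21.1 cM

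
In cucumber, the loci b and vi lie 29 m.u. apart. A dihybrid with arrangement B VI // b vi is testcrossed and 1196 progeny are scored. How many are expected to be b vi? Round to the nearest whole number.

A map distance of 29 m.u. corresponds to a recombination frequency of 0.290.
The F1 is B VI / b vi, so b vi is a parental gamete class with expected frequency (1 − r)/2 = 0.710/2 = 0.3550.
Expected number = 0.3550 × 1196 = 424.58 ≈ 425.

425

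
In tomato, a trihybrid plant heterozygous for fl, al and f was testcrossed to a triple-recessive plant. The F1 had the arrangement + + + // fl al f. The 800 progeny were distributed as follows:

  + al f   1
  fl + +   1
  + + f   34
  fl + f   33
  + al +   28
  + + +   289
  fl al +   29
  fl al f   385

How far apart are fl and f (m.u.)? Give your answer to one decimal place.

8.1 m.u.

The two rarest classes, fl + + and + al f, are the double crossovers. Comparing them with the parentals, only the fl allele has switched, so fl is the middle locus and the order is f – fl – al.
Crossovers in the f–fl interval produce the single-crossover classes + + f and fl al + (34 + 29 = 63) plus the double crossovers (2).
RF(f–fl) = (63 + 2) / 800 = 65/800 = 0.0813 → 8.1 m.u.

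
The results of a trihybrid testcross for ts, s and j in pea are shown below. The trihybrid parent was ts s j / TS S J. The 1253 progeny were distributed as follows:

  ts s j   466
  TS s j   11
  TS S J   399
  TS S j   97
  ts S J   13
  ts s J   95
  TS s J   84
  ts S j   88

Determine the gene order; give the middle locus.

The two rarest classes, TS s j and ts S J, are the double crossovers. Comparing them with the parentals, only the ts allele has switched, so ts is the middle locus and the order is j – ts – s.

ts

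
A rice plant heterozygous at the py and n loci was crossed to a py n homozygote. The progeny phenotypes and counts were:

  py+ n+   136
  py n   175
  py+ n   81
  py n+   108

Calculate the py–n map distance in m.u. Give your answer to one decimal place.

The two most frequent classes, py+ n+ (136) and py n (175), are the parental types, so the F1 was py+ n+ / py n.
The recombinant classes are py+ n and py n+: 81 + 108 = 189.
Recombination frequency = 189/500 = 0.3780 ≈ 37.8%, i.e. 37.8 m.u.

37.8 m.u.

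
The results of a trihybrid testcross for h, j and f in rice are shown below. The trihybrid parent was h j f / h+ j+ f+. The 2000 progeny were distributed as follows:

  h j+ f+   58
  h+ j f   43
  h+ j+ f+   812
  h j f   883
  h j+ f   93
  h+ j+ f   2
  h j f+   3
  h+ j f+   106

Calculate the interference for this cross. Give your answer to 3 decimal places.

0.538

The two rarest classes, h j f+ and h+ j+ f, are the double crossovers. Comparing them with the parentals, only the f allele has switched, so f is the middle locus and the order is j – f – h.
j–f: (199 + 5)/2000 = 0.1020; f–h: (101 + 5)/2000 = 0.0530.
Expected DCO frequency = 0.1020 × 0.0530 ≈ 0.00541; observed = 5/2000 ≈ 0.00250.
Coefficient of coincidence = 0.00250/0.00541 ≈ 0.462; interference = 1 − 0.462 = 0.538.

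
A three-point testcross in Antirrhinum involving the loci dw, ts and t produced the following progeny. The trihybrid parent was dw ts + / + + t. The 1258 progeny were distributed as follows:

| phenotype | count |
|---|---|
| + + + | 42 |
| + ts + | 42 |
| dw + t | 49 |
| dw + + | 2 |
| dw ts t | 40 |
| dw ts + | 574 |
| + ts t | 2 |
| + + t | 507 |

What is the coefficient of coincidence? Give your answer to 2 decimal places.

The two rarest classes, dw + + and + ts t, are the double crossovers. Comparing them with the parentals, only the ts allele has switched, so ts is the middle locus and the order is dw – ts – t.
dw–ts: (91 + 4)/1258 = 0.0755; ts–t: (82 + 4)/1258 = 0.0684.
Expected DCO frequency = 0.0755 × 0.0684 ≈ 0.00516; observed = 4/1258 ≈ 0.00318.
Coefficient of coincidence = 0.00318/0.00516 ≈ 0.62.

0.62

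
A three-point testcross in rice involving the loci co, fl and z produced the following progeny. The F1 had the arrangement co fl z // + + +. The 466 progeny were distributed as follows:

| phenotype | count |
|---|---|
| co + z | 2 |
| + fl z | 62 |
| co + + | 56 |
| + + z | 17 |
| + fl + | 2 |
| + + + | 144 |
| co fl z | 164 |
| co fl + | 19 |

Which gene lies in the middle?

fl

The two rarest classes, co + z and + fl +, are the double crossovers. Comparing them with the parentals, only the fl allele has switched, so fl is the middle locus and the order is z – fl – co.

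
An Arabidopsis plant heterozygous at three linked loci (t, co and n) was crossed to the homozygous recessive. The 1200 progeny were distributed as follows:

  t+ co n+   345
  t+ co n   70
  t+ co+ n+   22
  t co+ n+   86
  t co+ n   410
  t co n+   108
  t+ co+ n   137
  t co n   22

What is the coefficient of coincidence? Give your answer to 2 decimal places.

The two most frequent reciprocal classes, t+ co n+ and t co+ n, are the parental types, so the F1 was t+ co n+ / t co+ n.
The two rarest classes, t+ co+ n+ and t co n, are the double crossovers. Comparing them with the parentals, only the co allele has switched, so co is the middle locus and the order is n – co – t.
n–co: (156 + 44)/1200 = 0.1667; co–t: (245 + 44)/1200 = 0.2408.
Expected DCO frequency = 0.1667 × 0.2408 ≈ 0.04014; observed = 44/1200 ≈ 0.03667.
Coefficient of coincidence = 0.03667/0.04014 ≈ 0.91.

0.91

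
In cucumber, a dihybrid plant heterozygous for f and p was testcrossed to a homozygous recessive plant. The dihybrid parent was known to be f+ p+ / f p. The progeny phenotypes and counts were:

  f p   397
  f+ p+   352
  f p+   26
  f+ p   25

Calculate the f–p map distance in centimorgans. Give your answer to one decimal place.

The recombinant classes are f+ p and f p+: 25 + 26 = 51.
Recombination frequency = 51/800 = 0.0638 ≈ 6.4%, i.e. 6.4 centimorgans.

6.4 centimorgans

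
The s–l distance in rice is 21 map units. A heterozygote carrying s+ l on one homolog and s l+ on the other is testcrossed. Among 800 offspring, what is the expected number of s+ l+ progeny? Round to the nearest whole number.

A map distance of 21 map units corresponds to a recombination frequency of 0.210.
The F1 is s+ l / s l+, so s+ l+ is a recombinant gamete class with expected frequency r/2 = 0.210/2 = 0.1050.
Expected number = 0.1050 × 800 = 84.00 ≈ 84.

84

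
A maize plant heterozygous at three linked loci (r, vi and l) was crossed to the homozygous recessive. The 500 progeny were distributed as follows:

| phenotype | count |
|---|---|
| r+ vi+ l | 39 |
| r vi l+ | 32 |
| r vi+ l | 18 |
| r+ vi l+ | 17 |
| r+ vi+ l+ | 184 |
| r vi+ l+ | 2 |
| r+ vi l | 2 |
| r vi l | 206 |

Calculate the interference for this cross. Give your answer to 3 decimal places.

The two most frequent reciprocal classes, r vi l and r+ vi+ l+, are the parental types, so the F1 was r vi l / r+ vi+ l+.
The two rarest classes, r+ vi l and r vi+ l+, are the double crossovers. Comparing them with the parentals, only the r allele has switched, so r is the middle locus and the order is vi – r – l.
vi–r: (35 + 4)/500 = 0.0780; r–l: (71 + 4)/500 = 0.1500.
Expected DCO frequency = 0.0780 × 0.1500 ≈ 0.01170; observed = 4/500 ≈ 0.00800.
Coefficient of coincidence = 0.00800/0.01170 ≈ 0.684; interference = 1 − 0.684 = 0.316.

0.316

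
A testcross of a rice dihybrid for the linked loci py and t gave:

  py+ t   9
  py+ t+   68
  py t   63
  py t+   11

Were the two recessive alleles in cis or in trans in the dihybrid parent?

cis

The two most frequent classes are py+ t+ (68) and py t (63); these are the parental (non-recombinant) types.
So the F1 carried py+ t+ on one chromosome and py t on the other — the recessive alleles are on the same chromosome (cis / coupling).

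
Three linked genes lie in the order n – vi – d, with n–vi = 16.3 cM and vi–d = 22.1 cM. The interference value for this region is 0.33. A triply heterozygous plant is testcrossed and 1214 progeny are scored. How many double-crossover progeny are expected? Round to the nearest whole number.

29

Map distances give recombination frequencies of 0.163 and 0.221 for the two intervals.
With interference 0.33 (so coincidence = 0.67), expected double-crossover frequency = 0.163 × 0.221 × 0.67 = 0.02414.
Expected number = 0.02414 × 1214 = 29.30 ≈ 29.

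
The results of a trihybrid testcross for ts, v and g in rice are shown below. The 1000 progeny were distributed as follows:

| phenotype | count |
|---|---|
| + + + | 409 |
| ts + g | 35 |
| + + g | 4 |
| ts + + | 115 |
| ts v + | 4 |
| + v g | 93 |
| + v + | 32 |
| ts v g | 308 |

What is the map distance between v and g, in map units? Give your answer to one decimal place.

The two most frequent reciprocal classes, ts v g and + + +, are the parental types, so the F1 was ts v g / + + +.
The two rarest classes, ts v + and + + g, are the double crossovers. Comparing them with the parentals, only the g allele has switched, so g is the middle locus and the order is ts – g – v.
Crossovers in the g–v interval produce the single-crossover classes ts + g and + v + (35 + 32 = 67) plus the double crossovers (8).
RF(g–v) = (67 + 8) / 1000 = 75/1000 = 0.0750 → 7.5 map units.

7.5 map units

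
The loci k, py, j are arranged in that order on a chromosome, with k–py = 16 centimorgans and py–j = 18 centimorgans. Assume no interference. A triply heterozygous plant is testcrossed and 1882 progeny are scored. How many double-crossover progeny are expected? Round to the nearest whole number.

54

Map distances give recombination frequencies of 0.160 and 0.180 for the two intervals.
With no interference, expected double-crossover frequency = 0.160 × 0.180 = 0.02880.
Expected number = 0.02880 × 1882 = 54.20 ≈ 54.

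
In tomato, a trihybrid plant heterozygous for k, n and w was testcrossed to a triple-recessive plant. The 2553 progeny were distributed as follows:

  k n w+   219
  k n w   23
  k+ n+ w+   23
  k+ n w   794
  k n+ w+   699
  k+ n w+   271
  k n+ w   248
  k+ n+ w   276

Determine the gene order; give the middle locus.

k

The two most frequent reciprocal classes, k n+ w+ and k+ n w, are the parental types, so the F1 was k n+ w+ / k+ n w.
The two rarest classes, k+ n+ w+ and k n w, are the double crossovers. Comparing them with the parentals, only the k allele has switched, so k is the middle locus and the order is n – k – w.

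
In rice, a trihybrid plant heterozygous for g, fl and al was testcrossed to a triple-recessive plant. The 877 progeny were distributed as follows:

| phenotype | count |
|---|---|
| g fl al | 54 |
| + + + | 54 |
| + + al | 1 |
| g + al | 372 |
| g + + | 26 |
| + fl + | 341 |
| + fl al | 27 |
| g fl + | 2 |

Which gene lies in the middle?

g

The two most frequent reciprocal classes, g + al and + fl +, are the parental types, so the F1 was g + al / + fl +.
The two rarest classes, + + al and g fl +, are the double crossovers. Comparing them with the parentals, only the g allele has switched, so g is the middle locus and the order is al – g – fl.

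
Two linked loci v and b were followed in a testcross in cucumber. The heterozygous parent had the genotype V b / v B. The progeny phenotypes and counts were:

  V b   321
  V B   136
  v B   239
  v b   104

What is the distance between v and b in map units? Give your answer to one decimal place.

30.0 map units

The recombinant classes are V B and v b: 136 + 104 = 240.
Recombination frequency = 240/800 = 0.3000 ≈ 30.0%, i.e. 30.0 map units.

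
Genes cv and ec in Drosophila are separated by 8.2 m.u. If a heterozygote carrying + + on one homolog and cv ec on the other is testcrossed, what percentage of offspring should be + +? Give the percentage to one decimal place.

A map distance of 8.2 m.u. corresponds to a recombination frequency of 0.082.
The F1 is + + / cv ec, so + + is a parental gamete class with expected frequency (1 − r)/2 = 0.918/2 = 0.4590.
That is 0.4590 = 45.9% of the progeny.

45.9%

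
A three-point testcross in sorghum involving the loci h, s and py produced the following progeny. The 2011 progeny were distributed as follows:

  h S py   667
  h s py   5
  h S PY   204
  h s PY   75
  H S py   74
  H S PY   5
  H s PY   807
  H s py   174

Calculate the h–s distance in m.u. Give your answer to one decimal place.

7.9 m.u.

The two most frequent reciprocal classes, H s PY and h S py, are the parental types, so the F1 was H s PY / h S py.
The two rarest classes, H S PY and h s py, are the double crossovers. Comparing them with the parentals, only the s allele has switched, so s is the middle locus and the order is py – s – h.
Crossovers in the s–h interval produce the single-crossover classes h s PY and H S py (75 + 74 = 149) plus the double crossovers (10).
RF(s–h) = (149 + 10) / 2011 = 159/2011 = 0.0791 → 7.9 m.u.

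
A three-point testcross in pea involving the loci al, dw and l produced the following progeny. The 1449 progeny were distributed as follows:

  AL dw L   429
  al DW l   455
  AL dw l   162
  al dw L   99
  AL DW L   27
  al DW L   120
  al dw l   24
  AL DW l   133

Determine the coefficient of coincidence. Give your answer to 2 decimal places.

The two most frequent reciprocal classes, al DW l and AL dw L, are the parental types, so the F1 was al DW l / AL dw L.
The two rarest classes, al dw l and AL DW L, are the double crossovers. Comparing them with the parentals, only the dw allele has switched, so dw is the middle locus and the order is al – dw – l.
al–dw: (232 + 51)/1449 = 0.1953; dw–l: (282 + 51)/1449 = 0.2298.
Expected DCO frequency = 0.1953 × 0.2298 ≈ 0.04488; observed = 51/1449 ≈ 0.03520.
Coefficient of coincidence = 0.03520/0.04488 ≈ 0.78.

0.78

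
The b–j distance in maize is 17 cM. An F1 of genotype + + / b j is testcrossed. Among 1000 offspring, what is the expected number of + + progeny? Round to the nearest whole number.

415

A map distance of 17 cM corresponds to a recombination frequency of 0.170.
The F1 is + + / b j, so + + is a parental gamete class with expected frequency (1 − r)/2 = 0.830/2 = 0.4150.
Expected number = 0.4150 × 1000 = 415.00 ≈ 415.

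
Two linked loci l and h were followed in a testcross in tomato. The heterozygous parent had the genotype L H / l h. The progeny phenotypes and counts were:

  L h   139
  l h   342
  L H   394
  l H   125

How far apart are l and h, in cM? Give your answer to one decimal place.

26.4 cM

The recombinant classes are L h and l H: 139 + 125 = 264.
Recombination frequency = 264/1000 = 0.2640 ≈ 26.4%, i.e. 26.4 cM.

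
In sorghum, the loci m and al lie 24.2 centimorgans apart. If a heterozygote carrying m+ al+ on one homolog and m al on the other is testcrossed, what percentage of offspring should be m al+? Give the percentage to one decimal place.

A map distance of 24.2 centimorgans corresponds to a recombination frequency of 0.242.
The F1 is m+ al+ / m al, so m al+ is a recombinant gamete class with expected frequency r/2 = 0.242/2 = 0.1210.
That is 0.1210 = 12.1% of the progeny.

12.1%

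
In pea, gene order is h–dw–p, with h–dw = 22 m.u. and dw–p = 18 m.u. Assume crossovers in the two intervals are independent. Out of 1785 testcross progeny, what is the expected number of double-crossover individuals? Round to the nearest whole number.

Map distances give recombination frequencies of 0.220 and 0.180 for the two intervals.
With no interference, expected double-crossover frequency = 0.220 × 0.180 = 0.03960.
Expected number = 0.03960 × 1785 = 70.69 ≈ 71.

71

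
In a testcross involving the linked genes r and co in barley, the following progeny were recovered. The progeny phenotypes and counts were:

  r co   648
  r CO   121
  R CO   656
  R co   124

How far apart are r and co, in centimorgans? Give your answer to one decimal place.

The two most frequent classes, R CO (656) and r co (648), are the parental types, so the F1 was R CO / r co.
The recombinant classes are R co and r CO: 124 + 121 = 245.
Recombination frequency = 245/1549 = 0.1582 ≈ 15.8%, i.e. 15.8 centimorgans.

15.8 centimorgans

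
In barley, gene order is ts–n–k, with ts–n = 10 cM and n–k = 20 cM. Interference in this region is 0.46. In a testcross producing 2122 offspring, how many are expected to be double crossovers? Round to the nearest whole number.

23

Map distances give recombination frequencies of 0.100 and 0.200 for the two intervals.
With interference 0.46 (so coincidence = 0.54), expected double-crossover frequency = 0.100 × 0.200 × 0.54 = 0.01080.
Expected number = 0.01080 × 2122 = 22.92 ≈ 23.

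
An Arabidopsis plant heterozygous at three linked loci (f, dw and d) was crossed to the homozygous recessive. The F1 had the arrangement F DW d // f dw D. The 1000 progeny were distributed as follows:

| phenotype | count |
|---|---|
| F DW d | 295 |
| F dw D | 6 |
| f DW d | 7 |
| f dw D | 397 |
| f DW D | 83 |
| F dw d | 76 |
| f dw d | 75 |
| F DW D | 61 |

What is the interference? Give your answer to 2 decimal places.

The two rarest classes, f DW d and F dw D, are the double crossovers. Comparing them with the parentals, only the f allele has switched, so f is the middle locus and the order is d – f – dw.
d–f: (136 + 13)/1000 = 0.1490; f–dw: (159 + 13)/1000 = 0.1720.
Expected DCO frequency = 0.1490 × 0.1720 ≈ 0.02563; observed = 13/1000 ≈ 0.01300.
Coefficient of coincidence = 0.01300/0.02563 ≈ 0.51; interference = 1 − 0.51 = 0.49.

0.49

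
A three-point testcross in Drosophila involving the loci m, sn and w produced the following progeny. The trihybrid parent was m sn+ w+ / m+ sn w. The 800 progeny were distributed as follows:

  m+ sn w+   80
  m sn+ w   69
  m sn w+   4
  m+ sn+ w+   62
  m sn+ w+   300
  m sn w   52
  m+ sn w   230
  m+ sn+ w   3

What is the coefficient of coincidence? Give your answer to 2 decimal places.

The two rarest classes, m sn w+ and m+ sn+ w, are the double crossovers. Comparing them with the parentals, only the sn allele has switched, so sn is the middle locus and the order is w – sn – m.
w–sn: (149 + 7)/800 = 0.1950; sn–m: (114 + 7)/800 = 0.1512.
Expected DCO frequency = 0.1950 × 0.1512 ≈ 0.02948; observed = 7/800 ≈ 0.00875.
Coefficient of coincidence = 0.00875/0.02948 ≈ 0.30.

0.30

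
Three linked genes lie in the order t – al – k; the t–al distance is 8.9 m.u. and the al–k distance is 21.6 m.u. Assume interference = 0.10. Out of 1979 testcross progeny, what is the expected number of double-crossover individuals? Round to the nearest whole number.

Map distances give recombination frequencies of 0.089 and 0.216 for the two intervals.
With interference 0.10 (so coincidence = 0.90), expected double-crossover frequency = 0.089 × 0.216 × 0.90 = 0.01730.
Expected number = 0.01730 × 1979 = 34.24 ≈ 34.

34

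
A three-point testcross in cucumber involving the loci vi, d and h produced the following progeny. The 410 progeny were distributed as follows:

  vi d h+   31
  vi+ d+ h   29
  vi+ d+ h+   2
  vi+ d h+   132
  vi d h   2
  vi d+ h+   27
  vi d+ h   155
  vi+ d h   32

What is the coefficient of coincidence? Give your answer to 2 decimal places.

The two most frequent reciprocal classes, vi d+ h and vi+ d h+, are the parental types, so the F1 was vi d+ h / vi+ d h+.
The two rarest classes, vi d h and vi+ d+ h+, are the double crossovers. Comparing them with the parentals, only the d allele has switched, so d is the middle locus and the order is vi – d – h.
vi–d: (60 + 4)/410 = 0.1561; d–h: (59 + 4)/410 = 0.1537.
Expected DCO frequency = 0.1561 × 0.1537 ≈ 0.02399; observed = 4/410 ≈ 0.00976.
Coefficient of coincidence = 0.00976/0.02399 ≈ 0.41.

0.41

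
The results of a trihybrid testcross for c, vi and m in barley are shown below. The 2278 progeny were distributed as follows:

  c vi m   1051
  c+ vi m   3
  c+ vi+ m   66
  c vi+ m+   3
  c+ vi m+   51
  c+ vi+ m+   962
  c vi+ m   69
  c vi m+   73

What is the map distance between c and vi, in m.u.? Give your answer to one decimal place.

The two most frequent reciprocal classes, c vi m and c+ vi+ m+, are the parental types, so the F1 was c vi m / c+ vi+ m+.
The two rarest classes, c+ vi m and c vi+ m+, are the double crossovers. Comparing them with the parentals, only the c allele has switched, so c is the middle locus and the order is vi – c – m.
Crossovers in the vi–c interval produce the single-crossover classes c vi+ m and c+ vi m+ (69 + 51 = 120) plus the double crossovers (6).
RF(vi–c) = (120 + 6) / 2278 = 126/2278 = 0.0553 → 5.5 m.u.

5.5 m.u.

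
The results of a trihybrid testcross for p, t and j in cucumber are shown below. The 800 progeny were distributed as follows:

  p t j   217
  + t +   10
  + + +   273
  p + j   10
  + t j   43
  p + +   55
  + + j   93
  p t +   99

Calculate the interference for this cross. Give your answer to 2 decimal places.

0.36

The two most frequent reciprocal classes, + + + and p t j, are the parental types, so the F1 was + + + / p t j.
The two rarest classes, + t + and p + j, are the double crossovers. Comparing them with the parentals, only the t allele has switched, so t is the middle locus and the order is j – t – p.
j–t: (192 + 20)/800 = 0.2650; t–p: (98 + 20)/800 = 0.1475.
Expected DCO frequency = 0.2650 × 0.1475 ≈ 0.03909; observed = 20/800 ≈ 0.02500.
Coefficient of coincidence = 0.02500/0.03909 ≈ 0.64; interference = 1 − 0.64 = 0.36.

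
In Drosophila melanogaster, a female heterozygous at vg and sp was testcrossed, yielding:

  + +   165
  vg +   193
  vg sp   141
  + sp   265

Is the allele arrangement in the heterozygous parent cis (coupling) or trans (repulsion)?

trans

The two most frequent classes are + sp (265) and vg + (193); these are the parental (non-recombinant) types.
So the F1 carried + sp on one chromosome and vg + on the other — the recessive alleles are on opposite chromosomes (trans / repulsion).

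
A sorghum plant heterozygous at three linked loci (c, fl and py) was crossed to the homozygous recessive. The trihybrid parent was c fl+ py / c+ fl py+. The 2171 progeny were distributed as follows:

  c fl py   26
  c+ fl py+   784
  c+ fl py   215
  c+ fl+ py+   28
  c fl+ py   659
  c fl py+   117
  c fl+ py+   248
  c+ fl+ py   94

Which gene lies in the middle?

fl

The two rarest classes, c fl py and c+ fl+ py+, are the double crossovers. Comparing them with the parentals, only the fl allele has switched, so fl is the middle locus and the order is py – fl – c.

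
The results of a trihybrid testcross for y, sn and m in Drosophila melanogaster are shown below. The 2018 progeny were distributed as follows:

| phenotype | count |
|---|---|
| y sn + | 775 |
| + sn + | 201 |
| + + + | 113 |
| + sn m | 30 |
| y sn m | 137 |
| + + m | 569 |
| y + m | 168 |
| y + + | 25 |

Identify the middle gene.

sn

The two most frequent reciprocal classes, + + m and y sn +, are the parental types, so the F1 was + + m / y sn +.
The two rarest classes, + sn m and y + +, are the double crossovers. Comparing them with the parentals, only the sn allele has switched, so sn is the middle locus and the order is m – sn – y.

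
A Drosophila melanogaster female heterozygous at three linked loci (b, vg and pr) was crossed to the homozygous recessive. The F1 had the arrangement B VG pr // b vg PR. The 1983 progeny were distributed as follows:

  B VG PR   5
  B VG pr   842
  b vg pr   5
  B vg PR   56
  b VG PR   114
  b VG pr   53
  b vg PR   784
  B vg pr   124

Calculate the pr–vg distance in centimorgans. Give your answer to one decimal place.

12.5 centimorgans

The two rarest classes, B VG PR and b vg pr, are the double crossovers. Comparing them with the parentals, only the pr allele has switched, so pr is the middle locus and the order is vg – pr – b.
Crossovers in the vg–pr interval produce the single-crossover classes B vg pr and b VG PR (124 + 114 = 238) plus the double crossovers (10).
RF(vg–pr) = (238 + 10) / 1983 = 248/1983 = 0.1251 → 12.5 centimorgans.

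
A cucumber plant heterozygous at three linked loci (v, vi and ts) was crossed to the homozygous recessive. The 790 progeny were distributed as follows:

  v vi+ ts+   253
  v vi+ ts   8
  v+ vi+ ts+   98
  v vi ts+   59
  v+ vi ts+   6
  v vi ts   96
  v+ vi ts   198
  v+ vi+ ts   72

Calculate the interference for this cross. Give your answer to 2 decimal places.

The two most frequent reciprocal classes, v+ vi ts and v vi+ ts+, are the parental types, so the F1 was v+ vi ts / v vi+ ts+.
The two rarest classes, v+ vi ts+ and v vi+ ts, are the double crossovers. Comparing them with the parentals, only the ts allele has switched, so ts is the middle locus and the order is vi – ts – v.
vi–ts: (131 + 14)/790 = 0.1835; ts–v: (194 + 14)/790 = 0.2633.
Expected DCO frequency = 0.1835 × 0.2633 ≈ 0.04832; observed = 14/790 ≈ 0.01772.
Coefficient of coincidence = 0.01772/0.04832 ≈ 0.37; interference = 1 − 0.37 = 0.63.

0.63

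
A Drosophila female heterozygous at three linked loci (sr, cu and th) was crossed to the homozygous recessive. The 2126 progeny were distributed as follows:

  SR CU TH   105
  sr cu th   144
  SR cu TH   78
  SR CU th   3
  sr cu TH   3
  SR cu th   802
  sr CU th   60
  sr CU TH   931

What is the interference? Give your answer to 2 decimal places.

The two most frequent reciprocal classes, sr CU TH and SR cu th, are the parental types, so the F1 was sr CU TH / SR cu th.
The two rarest classes, sr cu TH and SR CU th, are the double crossovers. Comparing them with the parentals, only the cu allele has switched, so cu is the middle locus and the order is sr – cu – th.
sr–cu: (249 + 6)/2126 = 0.1199; cu–th: (138 + 6)/2126 = 0.0677.
Expected DCO frequency = 0.1199 × 0.0677 ≈ 0.00812; observed = 6/2126 ≈ 0.00282.
Coefficient of coincidence = 0.00282/0.00812 ≈ 0.35; interference = 1 − 0.35 = 0.65.

0.65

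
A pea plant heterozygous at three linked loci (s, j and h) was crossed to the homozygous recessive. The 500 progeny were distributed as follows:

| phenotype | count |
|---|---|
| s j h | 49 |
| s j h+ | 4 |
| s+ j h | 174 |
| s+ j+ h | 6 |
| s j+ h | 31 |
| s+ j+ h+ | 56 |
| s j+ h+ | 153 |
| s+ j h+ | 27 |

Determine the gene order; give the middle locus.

j

The two most frequent reciprocal classes, s j+ h+ and s+ j h, are the parental types, so the F1 was s j+ h+ / s+ j h.
The two rarest classes, s j h+ and s+ j+ h, are the double crossovers. Comparing them with the parentals, only the j allele has switched, so j is the middle locus and the order is s – j – h.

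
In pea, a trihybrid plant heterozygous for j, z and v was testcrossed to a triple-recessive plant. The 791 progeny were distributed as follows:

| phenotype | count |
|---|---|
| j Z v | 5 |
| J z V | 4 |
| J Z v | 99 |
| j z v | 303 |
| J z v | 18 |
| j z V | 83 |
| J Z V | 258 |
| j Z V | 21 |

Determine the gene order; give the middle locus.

z

The two most frequent reciprocal classes, J Z V and j z v, are the parental types, so the F1 was J Z V / j z v.
The two rarest classes, J z V and j Z v, are the double crossovers. Comparing them with the parentals, only the z allele has switched, so z is the middle locus and the order is j – z – v.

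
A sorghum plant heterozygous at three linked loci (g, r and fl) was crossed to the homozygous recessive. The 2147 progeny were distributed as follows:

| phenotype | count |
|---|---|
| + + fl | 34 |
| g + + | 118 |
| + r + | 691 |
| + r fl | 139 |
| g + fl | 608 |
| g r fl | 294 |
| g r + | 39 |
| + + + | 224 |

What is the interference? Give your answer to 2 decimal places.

The two most frequent reciprocal classes, g + fl and + r +, are the parental types, so the F1 was g + fl / + r +.
The two rarest classes, + + fl and g r +, are the double crossovers. Comparing them with the parentals, only the g allele has switched, so g is the middle locus and the order is r – g – fl.
r–g: (518 + 73)/2147 = 0.2753; g–fl: (257 + 73)/2147 = 0.1537.
Expected DCO frequency = 0.2753 × 0.1537 ≈ 0.04231; observed = 73/2147 ≈ 0.03400.
Coefficient of coincidence = 0.03400/0.04231 ≈ 0.80; interference = 1 − 0.80 = 0.20.

0.20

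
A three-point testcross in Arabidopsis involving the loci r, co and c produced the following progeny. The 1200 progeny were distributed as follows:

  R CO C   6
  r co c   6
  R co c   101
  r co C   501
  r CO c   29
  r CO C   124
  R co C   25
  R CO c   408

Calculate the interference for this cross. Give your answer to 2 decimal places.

0.08

The two most frequent reciprocal classes, r co C and R CO c, are the parental types, so the F1 was r co C / R CO c.
The two rarest classes, r co c and R CO C, are the double crossovers. Comparing them with the parentals, only the c allele has switched, so c is the middle locus and the order is r – c – co.
r–c: (54 + 12)/1200 = 0.0550; c–co: (225 + 12)/1200 = 0.1975.
Expected DCO frequency = 0.0550 × 0.1975 ≈ 0.01086; observed = 12/1200 ≈ 0.01000.
Coefficient of coincidence = 0.01000/0.01086 ≈ 0.92; interference = 1 − 0.92 = 0.08.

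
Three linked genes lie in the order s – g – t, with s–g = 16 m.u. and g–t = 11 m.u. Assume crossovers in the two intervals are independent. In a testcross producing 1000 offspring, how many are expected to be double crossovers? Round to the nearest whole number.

Map distances give recombination frequencies of 0.160 and 0.110 for the two intervals.
With no interference, expected double-crossover frequency = 0.160 × 0.110 = 0.01760.
Expected number = 0.01760 × 1000 = 17.60 ≈ 18.

18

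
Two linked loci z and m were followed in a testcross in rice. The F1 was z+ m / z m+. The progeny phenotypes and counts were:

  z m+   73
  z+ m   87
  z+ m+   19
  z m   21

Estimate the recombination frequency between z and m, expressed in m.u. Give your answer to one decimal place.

20.0 m.u.

The recombinant classes are z+ m+ and z m: 19 + 21 = 40.
Recombination frequency = 40/200 = 0.2000 ≈ 20.0%, i.e. 20.0 m.u.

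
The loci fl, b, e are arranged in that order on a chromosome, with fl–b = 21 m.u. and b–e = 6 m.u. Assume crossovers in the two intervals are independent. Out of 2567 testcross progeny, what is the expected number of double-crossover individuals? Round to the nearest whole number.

32

Map distances give recombination frequencies of 0.210 and 0.060 for the two intervals.
With no interference, expected double-crossover frequency = 0.210 × 0.060 = 0.01260.
Expected number = 0.01260 × 2567 = 32.34 ≈ 32.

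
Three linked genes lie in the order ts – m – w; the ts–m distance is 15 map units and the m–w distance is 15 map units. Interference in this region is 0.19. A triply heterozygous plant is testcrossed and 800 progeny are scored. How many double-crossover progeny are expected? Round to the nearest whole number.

15

Map distances give recombination frequencies of 0.150 and 0.150 for the two intervals.
With interference 0.19 (so coincidence = 0.81), expected double-crossover frequency = 0.150 × 0.150 × 0.81 = 0.01823.
Expected number = 0.01823 × 800 = 14.58 ≈ 15.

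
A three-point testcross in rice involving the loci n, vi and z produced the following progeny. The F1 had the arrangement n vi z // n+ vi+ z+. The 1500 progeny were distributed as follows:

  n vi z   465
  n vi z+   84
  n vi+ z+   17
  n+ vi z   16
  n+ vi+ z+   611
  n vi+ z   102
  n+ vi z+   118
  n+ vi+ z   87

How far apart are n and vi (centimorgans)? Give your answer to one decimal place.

The two rarest classes, n+ vi z and n vi+ z+, are the double crossovers. Comparing them with the parentals, only the n allele has switched, so n is the middle locus and the order is z – n – vi.
Crossovers in the n–vi interval produce the single-crossover classes n vi+ z and n+ vi z+ (102 + 118 = 220) plus the double crossovers (33).
RF(n–vi) = (220 + 33) / 1500 = 253/1500 = 0.1687 → 16.9 centimorgans.

16.9 centimorgans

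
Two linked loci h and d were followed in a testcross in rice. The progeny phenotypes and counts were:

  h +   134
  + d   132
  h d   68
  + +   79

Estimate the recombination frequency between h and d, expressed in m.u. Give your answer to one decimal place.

The two most frequent classes, + d (132) and h + (134), are the parental types, so the F1 was + d / h +.
The recombinant classes are + + and h d: 79 + 68 = 147.
Recombination frequency = 147/413 = 0.3559 ≈ 35.6%, i.e. 35.6 m.u.

35.6 m.u.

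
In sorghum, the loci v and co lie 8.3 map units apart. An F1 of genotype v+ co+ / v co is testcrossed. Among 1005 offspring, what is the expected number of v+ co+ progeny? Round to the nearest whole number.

461

A map distance of 8.3 map units corresponds to a recombination frequency of 0.083.
The F1 is v+ co+ / v co, so v+ co+ is a parental gamete class with expected frequency (1 − r)/2 = 0.917/2 = 0.4585.
Expected number = 0.4585 × 1005 = 460.79 ≈ 461.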